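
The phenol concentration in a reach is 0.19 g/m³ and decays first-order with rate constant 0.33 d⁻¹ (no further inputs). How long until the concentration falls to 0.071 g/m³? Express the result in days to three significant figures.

t = ln(C₀/C)/k = ln(0.19/0.071)/0.33 = 0.9843/0.33 = 2.983 d.

2.98 d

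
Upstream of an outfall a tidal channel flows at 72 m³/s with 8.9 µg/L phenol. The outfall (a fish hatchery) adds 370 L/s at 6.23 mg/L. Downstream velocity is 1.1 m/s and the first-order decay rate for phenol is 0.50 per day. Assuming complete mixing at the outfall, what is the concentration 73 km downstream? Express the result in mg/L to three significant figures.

0.0277 mg/L

370 L/s = 0.37 m³/s.
8.9 µg/L = 0.0089 mg/L.
After complete mixing, C₀ = (0.37·6.23 + 72·0.0089) / 72.37 = 0.04071 mg/L.
Travel time t = 7.3e+04 m / 1.1 m/s = 6.636e+04 s = 0.7681 d.
C = 0.04071·exp(−0.50·0.7681) = 0.04071·0.6811 = 0.02772 mg/L.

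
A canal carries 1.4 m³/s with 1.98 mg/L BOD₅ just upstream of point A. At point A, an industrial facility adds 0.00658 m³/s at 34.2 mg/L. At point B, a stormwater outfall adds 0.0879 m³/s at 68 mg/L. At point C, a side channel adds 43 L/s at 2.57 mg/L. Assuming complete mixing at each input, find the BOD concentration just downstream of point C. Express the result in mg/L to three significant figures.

After input A: C = (1.4·1.98 + 0.00658·34.2) / 1.407 = 2.131 mg/L.
After input B: C = (1.407·2.131 + 0.0879·68) / 1.494 = 6.005 mg/L.
43 L/s = 0.043 m³/s.
After input C: C = (1.494·6.005 + 0.043·2.57) / 1.537 = 5.909 mg/L.

5.91 mg/L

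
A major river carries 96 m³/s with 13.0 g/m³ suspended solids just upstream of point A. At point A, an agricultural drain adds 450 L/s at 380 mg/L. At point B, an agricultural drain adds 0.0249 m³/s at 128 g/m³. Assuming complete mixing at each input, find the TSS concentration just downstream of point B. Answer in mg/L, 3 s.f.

14.7 mg/L

450 L/s = 0.45 m³/s.
After input A: C = (96·13 + 0.45·380) / 96.45 = 14.71 mg/L.
After input B: C = (96.45·14.71 + 0.0249·128) / 96.47 = 14.74 mg/L.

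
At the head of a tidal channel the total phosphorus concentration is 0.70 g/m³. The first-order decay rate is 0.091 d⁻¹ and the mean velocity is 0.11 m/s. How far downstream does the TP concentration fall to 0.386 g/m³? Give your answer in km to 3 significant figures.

62.2 km

From C = C₀·e^(−kt), t = ln(C₀/C)/k = ln(0.70/0.386)/0.091 = 0.5952/0.091 = 6.541 d.
Distance = v·t = 0.11 m/s × 5.652e+05 s = 6.217e+04 m = 62.17 km.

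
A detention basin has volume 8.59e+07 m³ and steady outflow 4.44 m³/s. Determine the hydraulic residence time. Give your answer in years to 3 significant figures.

Q = 4.44 m³/s × 3.156e+07 s/yr = 1.401e+08 m³/yr.
Hydraulic residence time τ = V/Q = 8.59e+07/1.401e+08 = 0.6131 yr.

0.613 yr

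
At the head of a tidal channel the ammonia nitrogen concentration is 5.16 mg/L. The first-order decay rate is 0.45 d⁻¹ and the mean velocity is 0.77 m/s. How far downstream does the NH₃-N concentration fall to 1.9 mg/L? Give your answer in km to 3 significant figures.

148 km

From C = C₀·e^(−kt), t = ln(C₀/C)/k = ln(5.16/1.9)/0.45 = 0.9991/0.45 = 2.22 d.
Distance = v·t = 0.77 m/s × 1.918e+05 s = 1.477e+05 m = 147.7 km.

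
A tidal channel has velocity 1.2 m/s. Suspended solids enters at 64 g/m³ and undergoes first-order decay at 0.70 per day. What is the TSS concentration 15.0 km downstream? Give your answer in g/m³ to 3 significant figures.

57.8 g/m³

Travel time t = 15.0 km / 1.2 m/s = 1.5e+04/1.2 = 1.25e+04 s = 0.1447 d.
First-order decay: C = 64·exp(−0.70·0.1447) = 64·0.9037 = 57.84 g/m³.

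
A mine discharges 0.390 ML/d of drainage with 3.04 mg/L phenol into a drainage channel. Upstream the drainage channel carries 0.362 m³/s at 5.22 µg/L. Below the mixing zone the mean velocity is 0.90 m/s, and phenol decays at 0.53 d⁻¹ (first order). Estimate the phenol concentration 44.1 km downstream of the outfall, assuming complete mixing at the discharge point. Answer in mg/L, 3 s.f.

0.0315 mg/L

0.390 ML/d = 0.004514 m³/s.
5.22 µg/L = 0.00522 mg/L.
After complete mixing, C₀ = (0.004514·3.04 + 0.362·0.00522) / 0.3665 = 0.0426 mg/L.
Travel time t = 4.41e+04 m / 0.90 m/s = 4.9e+04 s = 0.5671 d.
C = 0.0426·exp(−0.53·0.5671) = 0.0426·0.7404 = 0.03154 mg/L.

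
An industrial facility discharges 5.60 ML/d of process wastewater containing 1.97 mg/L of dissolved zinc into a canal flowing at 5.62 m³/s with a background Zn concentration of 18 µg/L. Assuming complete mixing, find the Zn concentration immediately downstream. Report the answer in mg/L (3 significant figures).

5.60 ML/d = 0.06481 m³/s.
18 µg/L = 0.018 mg/L.
Flow-weighted mixing gives C = (0.06481·1.97 + 5.62·0.018) / (0.06481 + 5.62) = 0.2288/5.685 = 0.04026 mg/L.

0.0403 mg/L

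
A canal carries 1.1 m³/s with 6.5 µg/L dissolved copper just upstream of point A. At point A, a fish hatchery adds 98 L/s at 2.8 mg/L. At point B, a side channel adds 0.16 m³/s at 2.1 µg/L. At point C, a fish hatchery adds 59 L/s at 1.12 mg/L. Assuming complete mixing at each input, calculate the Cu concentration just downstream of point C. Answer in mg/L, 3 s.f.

6.5 µg/L = 0.0065 mg/L.
98 L/s = 0.098 m³/s.
After input A: C = (1.1·0.0065 + 0.098·2.8) / 1.198 = 0.235 mg/L.
2.1 µg/L = 0.0021 mg/L.
After input B: C = (1.198·0.235 + 0.16·0.0021) / 1.358 = 0.2076 mg/L.
59 L/s = 0.059 m³/s.
After input C: C = (1.358·0.2076 + 0.059·1.12) / 1.417 = 0.2456 mg/L.

0.246 mg/L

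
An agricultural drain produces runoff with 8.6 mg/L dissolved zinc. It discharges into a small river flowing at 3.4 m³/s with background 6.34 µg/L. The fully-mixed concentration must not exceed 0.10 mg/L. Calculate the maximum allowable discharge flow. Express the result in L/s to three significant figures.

37.5 L/s

6.34 µg/L = 0.00634 mg/L.
Mass balance at complete mixing: C_std·(Q_w + Q_r) = Q_w·C_e + Q_r·C_b.
Rearranging, Q_w = Q_r·(C_std − C_b)/(C_e − C_std) = 3.4·(0.1 − 0.00634) / (8.6 − 0.1) = 0.03746 m³/s.
= 37.46 L/s.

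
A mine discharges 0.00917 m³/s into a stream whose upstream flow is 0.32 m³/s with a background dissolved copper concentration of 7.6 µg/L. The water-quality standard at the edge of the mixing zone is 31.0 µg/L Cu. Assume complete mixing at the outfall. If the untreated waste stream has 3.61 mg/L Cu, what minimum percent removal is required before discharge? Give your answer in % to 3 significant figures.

7.6 µg/L = 0.0076 mg/L.
31.0 µg/L = 0.031 mg/L.
Mass balance: 0.031·0.3292 = 0.00917·Cₑ + 0.32·0.0076.
Cₑ = (0.0102 − 0.002432) / 0.00917 = 0.8476 mg/L.
Required removal = 1 − 0.8476/3.61 = 76.52 %.

76.5 %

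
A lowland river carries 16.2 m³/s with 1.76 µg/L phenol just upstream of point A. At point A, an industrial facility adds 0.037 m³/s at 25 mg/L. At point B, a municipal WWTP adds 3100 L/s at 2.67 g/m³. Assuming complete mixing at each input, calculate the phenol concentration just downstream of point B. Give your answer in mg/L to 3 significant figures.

1.76 µg/L = 0.00176 mg/L.
After input A: C = (16.2·0.00176 + 0.037·25) / 16.24 = 0.05872 mg/L.
3100 L/s = 3.1 m³/s.
After input B: C = (16.24·0.05872 + 3.1·2.67) / 19.34 = 0.4773 mg/L.

0.477 mg/L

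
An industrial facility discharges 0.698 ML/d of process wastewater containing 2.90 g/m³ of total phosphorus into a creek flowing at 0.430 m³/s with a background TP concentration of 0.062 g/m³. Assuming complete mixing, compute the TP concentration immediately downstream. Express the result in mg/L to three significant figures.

0.114 mg/L

0.698 ML/d = 0.008079 m³/s.
Conservation of mass across the mixing zone: C = (0.008079·2.9 + 0.43·0.062) / (0.008079 + 0.43) = 0.05009/0.4381 = 0.1143 mg/L.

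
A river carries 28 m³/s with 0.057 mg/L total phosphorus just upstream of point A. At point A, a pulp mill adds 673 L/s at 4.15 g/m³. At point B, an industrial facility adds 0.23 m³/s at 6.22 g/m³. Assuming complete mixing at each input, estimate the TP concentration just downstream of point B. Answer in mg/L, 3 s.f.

0.201 mg/L

673 L/s = 0.673 m³/s.
After input A: C = (28·0.057 + 0.673·4.15) / 28.67 = 0.1531 mg/L.
After input B: C = (28.67·0.1531 + 0.23·6.22) / 28.9 = 0.2013 mg/L.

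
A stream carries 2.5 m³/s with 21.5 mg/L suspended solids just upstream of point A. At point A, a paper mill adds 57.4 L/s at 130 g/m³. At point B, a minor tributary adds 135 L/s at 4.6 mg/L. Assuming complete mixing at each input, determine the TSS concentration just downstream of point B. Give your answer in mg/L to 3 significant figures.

23.0 mg/L

57.4 L/s = 0.0574 m³/s.
After input A: C = (2.5·21.5 + 0.0574·130) / 2.557 = 23.94 mg/L.
135 L/s = 0.135 m³/s.
After input B: C = (2.557·23.94 + 0.135·4.6) / 2.692 = 22.97 mg/L.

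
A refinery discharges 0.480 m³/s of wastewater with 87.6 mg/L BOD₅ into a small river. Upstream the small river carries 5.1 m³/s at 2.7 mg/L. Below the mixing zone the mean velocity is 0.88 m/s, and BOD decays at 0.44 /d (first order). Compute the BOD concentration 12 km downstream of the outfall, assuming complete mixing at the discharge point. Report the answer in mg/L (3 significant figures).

9.33 mg/L

After complete mixing, C₀ = (0.48·87.6 + 5.1·2.7) / 5.58 = 10 mg/L.
Travel time t = 1.2e+04 m / 0.88 m/s = 1.364e+04 s = 0.1578 d.
C = 10·exp(−0.44·0.1578) = 10·0.9329 = 9.332 mg/L.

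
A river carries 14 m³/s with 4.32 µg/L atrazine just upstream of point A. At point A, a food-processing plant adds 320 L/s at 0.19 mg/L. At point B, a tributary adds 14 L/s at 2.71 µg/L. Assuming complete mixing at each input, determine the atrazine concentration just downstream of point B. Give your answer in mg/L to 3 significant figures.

0.00846 mg/L

4.32 µg/L = 0.00432 mg/L.
320 L/s = 0.32 m³/s.
After input A: C = (14·0.00432 + 0.32·0.19) / 14.32 = 0.008469 mg/L.
14 L/s = 0.014 m³/s.
2.71 µg/L = 0.00271 mg/L.
After input B: C = (14.32·0.008469 + 0.014·0.00271) / 14.33 = 0.008464 mg/L.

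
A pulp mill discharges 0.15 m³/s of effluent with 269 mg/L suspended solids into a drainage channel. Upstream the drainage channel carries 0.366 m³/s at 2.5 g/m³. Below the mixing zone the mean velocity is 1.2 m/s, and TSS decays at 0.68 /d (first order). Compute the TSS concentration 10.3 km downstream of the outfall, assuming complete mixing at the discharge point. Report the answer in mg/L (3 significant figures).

74.7 mg/L

After complete mixing, C₀ = (0.15·269 + 0.366·2.5) / 0.516 = 79.97 mg/L.
Travel time t = 1.03e+04 m / 1.2 m/s = 8583 s = 0.09934 d.
C = 79.97·exp(−0.68·0.09934) = 79.97·0.9347 = 74.75 mg/L.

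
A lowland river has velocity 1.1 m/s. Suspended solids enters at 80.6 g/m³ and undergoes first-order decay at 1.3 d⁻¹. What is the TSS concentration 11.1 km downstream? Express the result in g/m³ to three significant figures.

Travel time t = 11.1 km / 1.1 m/s = 1.11e+04/1.1 = 1.009e+04 s = 0.1168 d.
First-order decay: C = 80.6·exp(−1.3·0.1168) = 80.6·0.8591 = 69.25 g/m³.

69.2 g/m³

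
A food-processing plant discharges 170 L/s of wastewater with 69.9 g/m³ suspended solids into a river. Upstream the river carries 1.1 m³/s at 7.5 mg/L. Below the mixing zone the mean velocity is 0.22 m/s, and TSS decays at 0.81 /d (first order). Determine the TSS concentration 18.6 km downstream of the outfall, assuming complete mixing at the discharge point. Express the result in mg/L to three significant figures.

170 L/s = 0.17 m³/s.
After complete mixing, C₀ = (0.17·69.9 + 1.1·7.5) / 1.27 = 15.85 mg/L.
Travel time t = 1.86e+04 m / 0.22 m/s = 8.455e+04 s = 0.9785 d.
C = 15.85·exp(−0.81·0.9785) = 15.85·0.4527 = 7.176 mg/L.

7.18 mg/L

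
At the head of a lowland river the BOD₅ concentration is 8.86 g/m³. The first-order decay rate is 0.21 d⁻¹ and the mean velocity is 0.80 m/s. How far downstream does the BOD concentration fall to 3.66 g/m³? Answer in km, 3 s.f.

From C = C₀·e^(−kt), t = ln(C₀/C)/k = ln(8.86/3.66)/0.21 = 0.8841/0.21 = 4.21 d.
Distance = v·t = 0.80 m/s × 3.637e+05 s = 2.91e+05 m = 291 km.

291 km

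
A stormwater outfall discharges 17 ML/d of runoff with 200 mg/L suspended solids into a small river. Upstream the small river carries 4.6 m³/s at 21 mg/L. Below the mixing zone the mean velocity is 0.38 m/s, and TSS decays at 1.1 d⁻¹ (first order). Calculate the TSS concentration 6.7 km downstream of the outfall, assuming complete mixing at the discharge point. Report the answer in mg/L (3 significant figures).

22.6 mg/L

17 ML/d = 0.1968 m³/s.
After complete mixing, C₀ = (0.1968·200 + 4.6·21) / 4.797 = 28.34 mg/L.
Travel time t = 6700 m / 0.38 m/s = 1.763e+04 s = 0.2041 d.
C = 28.34·exp(−1.1·0.2041) = 28.34·0.7989 = 22.64 mg/L.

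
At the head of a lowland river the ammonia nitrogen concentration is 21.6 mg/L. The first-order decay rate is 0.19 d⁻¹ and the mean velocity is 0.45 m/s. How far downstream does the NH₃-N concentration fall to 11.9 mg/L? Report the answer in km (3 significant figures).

122 km

From C = C₀·e^(−kt), t = ln(C₀/C)/k = ln(21.6/11.9)/0.19 = 0.5962/0.19 = 3.138 d.
Distance = v·t = 0.45 m/s × 2.711e+05 s = 1.22e+05 m = 122 km.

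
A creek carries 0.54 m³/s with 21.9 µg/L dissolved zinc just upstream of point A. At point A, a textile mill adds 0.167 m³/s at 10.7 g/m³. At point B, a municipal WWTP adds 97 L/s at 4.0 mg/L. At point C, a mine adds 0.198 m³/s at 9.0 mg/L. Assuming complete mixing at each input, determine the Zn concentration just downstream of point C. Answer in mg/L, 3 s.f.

3.96 mg/L

21.9 µg/L = 0.0219 mg/L.
After input A: C = (0.54·0.0219 + 0.167·10.7) / 0.707 = 2.544 mg/L.
97 L/s = 0.097 m³/s.
After input B: C = (0.707·2.544 + 0.097·4) / 0.804 = 2.72 mg/L.
After input C: C = (0.804·2.72 + 0.198·9) / 1.002 = 3.961 mg/L.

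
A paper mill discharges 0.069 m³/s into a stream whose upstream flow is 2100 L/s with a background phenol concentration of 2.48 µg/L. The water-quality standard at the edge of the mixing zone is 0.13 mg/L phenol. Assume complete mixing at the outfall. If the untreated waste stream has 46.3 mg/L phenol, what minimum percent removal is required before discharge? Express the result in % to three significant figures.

91.3 %

2100 L/s = 2.1 m³/s.
2.48 µg/L = 0.00248 mg/L.
Mass balance: 0.13·2.169 = 0.069·Cₑ + 2.1·0.00248.
Cₑ = (0.282 − 0.005208) / 0.069 = 4.011 mg/L.
Required removal = 1 − 4.011/46.3 = 91.34 %.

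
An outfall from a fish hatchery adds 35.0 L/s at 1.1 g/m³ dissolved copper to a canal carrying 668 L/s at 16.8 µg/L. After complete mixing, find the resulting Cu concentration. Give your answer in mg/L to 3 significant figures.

35.0 L/s = 0.035 m³/s.
668 L/s = 0.668 m³/s.
16.8 µg/L = 0.0168 mg/L.
By mass balance at complete mixing, C = (0.035·1.1 + 0.668·0.0168) / (0.035 + 0.668) = 0.04972/0.703 = 0.07073 mg/L.

0.0707 mg/L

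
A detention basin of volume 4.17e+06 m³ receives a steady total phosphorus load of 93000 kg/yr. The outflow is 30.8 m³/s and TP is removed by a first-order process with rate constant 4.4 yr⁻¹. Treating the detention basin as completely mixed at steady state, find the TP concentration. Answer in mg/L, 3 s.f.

Outflow Q = 30.8 m³/s × 3.156e+07 s/yr = 9.72e+08 m³/yr.
Steady-state CSTR mass balance: W = Q·C + k·V·C, so C = W/(Q + kV).
Q + kV = 9.72e+08 + 4.4·4.17e+06 = 9.903e+08 m³/yr.
C = 93000/9.903e+08 = 9.391e-05 kg/m³ = 0.09391 mg/L.

0.0939 mg/L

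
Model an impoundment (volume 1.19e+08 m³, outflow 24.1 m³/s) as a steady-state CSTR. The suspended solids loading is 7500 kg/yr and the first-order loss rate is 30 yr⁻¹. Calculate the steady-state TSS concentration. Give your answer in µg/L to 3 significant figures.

Outflow Q = 24.1 m³/s × 3.156e+07 s/yr = 7.605e+08 m³/yr.
Steady-state CSTR mass balance: W = Q·C + k·V·C, so C = W/(Q + kV).
Q + kV = 7.605e+08 + 30·1.19e+08 = 4.331e+09 m³/yr.
C = 7500/4.331e+09 = 1.732e-06 kg/m³ = 0.001732 mg/L = 1.732 µg/L.

1.73 µg/L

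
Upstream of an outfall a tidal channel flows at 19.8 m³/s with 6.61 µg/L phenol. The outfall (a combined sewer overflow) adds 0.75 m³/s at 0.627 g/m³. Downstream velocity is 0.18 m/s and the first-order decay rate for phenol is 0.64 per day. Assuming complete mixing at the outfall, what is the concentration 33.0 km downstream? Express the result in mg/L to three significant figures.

0.00752 mg/L

6.61 µg/L = 0.00661 mg/L.
After complete mixing, C₀ = (0.75·0.627 + 19.8·0.00661) / 20.55 = 0.02925 mg/L.
Travel time t = 3.3e+04 m / 0.18 m/s = 1.833e+05 s = 2.122 d.
C = 0.02925·exp(−0.64·2.122) = 0.02925·0.2572 = 0.007523 mg/L.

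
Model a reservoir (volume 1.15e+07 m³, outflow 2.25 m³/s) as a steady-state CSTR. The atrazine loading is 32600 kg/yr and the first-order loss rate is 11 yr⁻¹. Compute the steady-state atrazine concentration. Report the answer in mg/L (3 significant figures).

0.165 mg/L

Outflow Q = 2.25 m³/s × 3.156e+07 s/yr = 7.1e+07 m³/yr.
Steady-state CSTR mass balance: W = Q·C + k·V·C, so C = W/(Q + kV).
Q + kV = 7.1e+07 + 11·1.15e+07 = 1.975e+08 m³/yr.
C = 32600/1.975e+08 = 0.0001651 kg/m³ = 0.1651 mg/L.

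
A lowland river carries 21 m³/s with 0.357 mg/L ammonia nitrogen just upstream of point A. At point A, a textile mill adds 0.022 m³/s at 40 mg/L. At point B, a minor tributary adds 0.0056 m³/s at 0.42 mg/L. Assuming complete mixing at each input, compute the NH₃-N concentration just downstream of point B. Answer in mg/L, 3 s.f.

0.398 mg/L

After input A: C = (21·0.357 + 0.022·40) / 21.02 = 0.3985 mg/L.
After input B: C = (21.02·0.3985 + 0.0056·0.42) / 21.03 = 0.3985 mg/L.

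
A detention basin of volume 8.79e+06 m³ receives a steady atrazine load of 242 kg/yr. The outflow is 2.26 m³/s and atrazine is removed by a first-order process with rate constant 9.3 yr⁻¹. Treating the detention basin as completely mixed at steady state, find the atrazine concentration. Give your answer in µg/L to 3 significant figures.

1.58 µg/L

Outflow Q = 2.26 m³/s × 3.156e+07 s/yr = 7.132e+07 m³/yr.
Steady-state CSTR mass balance: W = Q·C + k·V·C, so C = W/(Q + kV).
Q + kV = 7.132e+07 + 9.3·8.79e+06 = 1.531e+08 m³/yr.
C = 242/1.531e+08 = 1.581e-06 kg/m³ = 0.001581 mg/L = 1.581 µg/L.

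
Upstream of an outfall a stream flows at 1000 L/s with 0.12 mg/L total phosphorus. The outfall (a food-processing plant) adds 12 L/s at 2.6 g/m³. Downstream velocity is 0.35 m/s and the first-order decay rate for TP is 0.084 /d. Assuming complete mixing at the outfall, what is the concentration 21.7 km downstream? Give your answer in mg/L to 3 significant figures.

12 L/s = 0.012 m³/s.
1000 L/s = 1 m³/s.
After complete mixing, C₀ = (0.012·2.6 + 1·0.12) / 1.012 = 0.1494 mg/L.
Travel time t = 2.17e+04 m / 0.35 m/s = 6.2e+04 s = 0.7176 d.
C = 0.1494·exp(−0.084·0.7176) = 0.1494·0.9415 = 0.1407 mg/L.

0.141 mg/L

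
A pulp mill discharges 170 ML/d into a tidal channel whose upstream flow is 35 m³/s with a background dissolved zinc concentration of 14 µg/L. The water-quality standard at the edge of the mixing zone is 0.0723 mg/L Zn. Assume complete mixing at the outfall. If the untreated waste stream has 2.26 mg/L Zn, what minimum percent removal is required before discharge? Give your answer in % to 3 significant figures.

170 ML/d = 1.968 m³/s.
14 µg/L = 0.014 mg/L.
Mass balance: 0.0723·36.97 = 1.968·Cₑ + 35·0.014.
Cₑ = (2.673 − 0.49) / 1.968 = 1.109 mg/L.
Required removal = 1 − 1.109/2.26 = 50.91 %.

50.9 %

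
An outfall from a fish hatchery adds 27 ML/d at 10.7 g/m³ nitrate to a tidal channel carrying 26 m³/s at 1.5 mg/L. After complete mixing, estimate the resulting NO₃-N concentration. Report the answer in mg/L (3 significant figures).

27 ML/d = 0.3125 m³/s.
Conservation of mass across the mixing zone: C = (0.3125·10.7 + 26·1.5) / (0.3125 + 26) = 42.34/26.31 = 1.609 mg/L.

1.61 mg/L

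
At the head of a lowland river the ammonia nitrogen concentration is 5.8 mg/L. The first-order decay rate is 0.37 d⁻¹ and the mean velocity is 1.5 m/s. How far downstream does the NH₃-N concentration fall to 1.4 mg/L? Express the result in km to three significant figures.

From C = C₀·e^(−kt), t = ln(C₀/C)/k = ln(5.8/1.4)/0.37 = 1.421/0.37 = 3.842 d.
Distance = v·t = 1.5 m/s × 3.319e+05 s = 4.979e+05 m = 497.9 km.

498 km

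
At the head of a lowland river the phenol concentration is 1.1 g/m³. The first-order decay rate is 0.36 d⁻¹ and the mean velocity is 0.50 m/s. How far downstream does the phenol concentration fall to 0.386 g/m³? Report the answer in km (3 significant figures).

126 km

From C = C₀·e^(−kt), t = ln(C₀/C)/k = ln(1.1/0.386)/0.36 = 1.047/0.36 = 2.909 d.
Distance = v·t = 0.50 m/s × 2.513e+05 s = 1.257e+05 m = 125.7 km.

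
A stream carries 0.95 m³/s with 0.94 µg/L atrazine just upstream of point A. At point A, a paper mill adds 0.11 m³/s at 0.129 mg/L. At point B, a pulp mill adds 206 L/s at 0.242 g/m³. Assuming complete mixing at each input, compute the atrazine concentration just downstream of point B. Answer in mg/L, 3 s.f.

0.94 µg/L = 0.00094 mg/L.
After input A: C = (0.95·0.00094 + 0.11·0.129) / 1.06 = 0.01423 mg/L.
206 L/s = 0.206 m³/s.
After input B: C = (1.06·0.01423 + 0.206·0.242) / 1.266 = 0.05129 mg/L.

0.0513 mg/L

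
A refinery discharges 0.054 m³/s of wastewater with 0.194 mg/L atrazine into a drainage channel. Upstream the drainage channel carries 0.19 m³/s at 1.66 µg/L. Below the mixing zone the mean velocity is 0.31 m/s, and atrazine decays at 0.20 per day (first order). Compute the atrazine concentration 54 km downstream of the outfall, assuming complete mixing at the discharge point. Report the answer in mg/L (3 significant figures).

1.66 µg/L = 0.00166 mg/L.
After complete mixing, C₀ = (0.054·0.194 + 0.19·0.00166) / 0.244 = 0.04423 mg/L.
Travel time t = 5.4e+04 m / 0.31 m/s = 1.742e+05 s = 2.016 d.
C = 0.04423·exp(−0.20·2.016) = 0.04423·0.6682 = 0.02955 mg/L.

0.0296 mg/L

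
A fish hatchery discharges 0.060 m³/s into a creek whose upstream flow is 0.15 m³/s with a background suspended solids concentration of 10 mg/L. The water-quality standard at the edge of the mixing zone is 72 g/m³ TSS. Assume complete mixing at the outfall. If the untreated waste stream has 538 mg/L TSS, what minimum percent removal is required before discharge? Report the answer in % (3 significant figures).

57.8 %

Mass balance: 72·0.21 = 0.06·Cₑ + 0.15·10.
Cₑ = (15.12 − 1.5) / 0.06 = 227 mg/L.
Required removal = 1 − 227/538 = 57.81 %.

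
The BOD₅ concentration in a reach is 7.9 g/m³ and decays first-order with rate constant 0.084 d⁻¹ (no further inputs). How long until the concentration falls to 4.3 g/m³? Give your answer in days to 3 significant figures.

t = ln(C₀/C)/k = ln(7.9/4.3)/0.084 = 0.6082/0.084 = 7.241 d.

7.24 d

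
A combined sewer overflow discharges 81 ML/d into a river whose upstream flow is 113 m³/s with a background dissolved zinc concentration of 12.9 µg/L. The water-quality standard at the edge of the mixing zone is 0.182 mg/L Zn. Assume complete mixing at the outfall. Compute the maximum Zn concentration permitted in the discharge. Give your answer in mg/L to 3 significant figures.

20.6 mg/L

81 ML/d = 0.9375 m³/s.
12.9 µg/L = 0.0129 mg/L.
Mass balance: 0.182·113.9 = 0.9375·Cₑ + 113·0.0129.
Cₑ = (20.74 − 1.458) / 0.9375 = 20.56 mg/L.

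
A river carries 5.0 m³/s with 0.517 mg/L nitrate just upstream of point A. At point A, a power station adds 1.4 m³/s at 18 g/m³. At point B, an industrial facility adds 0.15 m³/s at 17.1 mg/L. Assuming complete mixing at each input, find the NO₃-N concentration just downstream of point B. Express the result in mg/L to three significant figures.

4.63 mg/L

After input A: C = (5·0.517 + 1.4·18) / 6.4 = 4.341 mg/L.
After input B: C = (6.4·4.341 + 0.15·17.1) / 6.55 = 4.634 mg/L.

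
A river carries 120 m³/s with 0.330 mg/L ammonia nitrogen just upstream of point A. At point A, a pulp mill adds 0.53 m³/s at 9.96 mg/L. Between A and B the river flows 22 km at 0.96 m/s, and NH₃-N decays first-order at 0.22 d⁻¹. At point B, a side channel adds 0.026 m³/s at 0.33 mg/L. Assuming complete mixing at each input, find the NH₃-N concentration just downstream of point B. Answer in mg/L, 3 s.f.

0.351 mg/L

After input A: C = (120·0.33 + 0.53·9.96) / 120.5 = 0.3723 mg/L.
Over the 22 km reach to input B (t = 2.292e+04 s = 0.2652 d), decay gives C = 0.3723·exp(−0.22·0.2652) = 0.3512 mg/L.
After input B: C = (120.5·0.3512 + 0.026·0.33) / 120.6 = 0.3512 mg/L.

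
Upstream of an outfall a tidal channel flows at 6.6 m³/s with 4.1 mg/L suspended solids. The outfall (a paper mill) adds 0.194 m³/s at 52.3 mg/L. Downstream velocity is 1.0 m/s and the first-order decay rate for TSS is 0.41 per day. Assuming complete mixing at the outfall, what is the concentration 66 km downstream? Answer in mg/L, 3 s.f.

4.00 mg/L

After complete mixing, C₀ = (0.194·52.3 + 6.6·4.1) / 6.794 = 5.476 mg/L.
Travel time t = 6.6e+04 m / 1.0 m/s = 6.6e+04 s = 0.7639 d.
C = 5.476·exp(−0.41·0.7639) = 5.476·0.7311 = 4.004 mg/L.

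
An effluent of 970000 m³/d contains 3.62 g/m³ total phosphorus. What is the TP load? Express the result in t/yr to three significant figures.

1280 t/yr

970000 m³/d = 11.23 m³/s.
Mass flux = Q·C = 11.23 m³/s × 3.62 g/m³ = 40.64 g/s.
= 40.64 g/s × 31.56 = 1283 t/yr.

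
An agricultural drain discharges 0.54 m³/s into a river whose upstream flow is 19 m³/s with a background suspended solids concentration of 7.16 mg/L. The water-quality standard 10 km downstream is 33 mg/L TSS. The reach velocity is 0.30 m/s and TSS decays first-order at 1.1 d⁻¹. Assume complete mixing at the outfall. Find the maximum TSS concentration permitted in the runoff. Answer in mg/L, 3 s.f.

1570 mg/L

Travel time to the compliance point: t = 1e+04/0.30 = 3.333e+04 s = 0.3858 d; decay factor exp(−1.1·0.3858) = 0.6542.
So the concentration just after mixing may be at most 33/0.6542 = 50.45 mg/L.
Mass balance: 50.45·19.54 = 0.54·Cₑ + 19·7.16.
Cₑ = (985.7 − 136) / 0.54 = 1573 mg/L.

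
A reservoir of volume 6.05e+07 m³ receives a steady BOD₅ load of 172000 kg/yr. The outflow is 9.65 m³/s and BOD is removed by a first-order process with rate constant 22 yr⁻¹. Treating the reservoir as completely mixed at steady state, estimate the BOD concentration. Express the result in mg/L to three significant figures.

0.105 mg/L

Outflow Q = 9.65 m³/s × 3.156e+07 s/yr = 3.045e+08 m³/yr.
Steady-state CSTR mass balance: W = Q·C + k·V·C, so C = W/(Q + kV).
Q + kV = 3.045e+08 + 22·6.05e+07 = 1.636e+09 m³/yr.
C = 172000/1.636e+09 = 0.0001052 kg/m³ = 0.1052 mg/L.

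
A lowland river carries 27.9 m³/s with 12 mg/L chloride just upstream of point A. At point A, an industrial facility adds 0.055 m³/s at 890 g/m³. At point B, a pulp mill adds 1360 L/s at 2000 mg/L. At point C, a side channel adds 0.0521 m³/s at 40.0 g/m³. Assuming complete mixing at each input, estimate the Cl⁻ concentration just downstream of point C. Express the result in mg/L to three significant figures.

After input A: C = (27.9·12 + 0.055·890) / 27.95 = 13.73 mg/L.
1360 L/s = 1.36 m³/s.
After input B: C = (27.95·13.73 + 1.36·2000) / 29.31 = 105.9 mg/L.
After input C: C = (29.31·105.9 + 0.0521·40) / 29.37 = 105.8 mg/L.

106 mg/L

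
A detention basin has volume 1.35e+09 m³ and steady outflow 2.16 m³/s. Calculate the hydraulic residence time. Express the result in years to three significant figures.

19.8 yr

Q = 2.16 m³/s × 3.156e+07 s/yr = 6.816e+07 m³/yr.
Hydraulic residence time τ = V/Q = 1.35e+09/6.816e+07 = 19.81 yr.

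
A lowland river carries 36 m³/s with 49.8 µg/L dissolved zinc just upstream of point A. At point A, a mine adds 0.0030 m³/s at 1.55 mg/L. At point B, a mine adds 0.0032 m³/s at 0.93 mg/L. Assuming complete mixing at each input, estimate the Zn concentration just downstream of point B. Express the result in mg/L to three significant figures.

0.0500 mg/L

49.8 µg/L = 0.0498 mg/L.
After input A: C = (36·0.0498 + 0.003·1.55) / 36 = 0.04993 mg/L.
After input B: C = (36·0.04993 + 0.0032·0.93) / 36.01 = 0.05 mg/L.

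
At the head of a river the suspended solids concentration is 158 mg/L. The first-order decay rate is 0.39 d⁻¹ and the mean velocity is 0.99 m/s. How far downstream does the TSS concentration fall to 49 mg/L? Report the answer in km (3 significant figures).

From C = C₀·e^(−kt), t = ln(C₀/C)/k = ln(158/49)/0.39 = 1.171/0.39 = 3.002 d.
Distance = v·t = 0.99 m/s × 2.594e+05 s = 2.568e+05 m = 256.8 km.

257 km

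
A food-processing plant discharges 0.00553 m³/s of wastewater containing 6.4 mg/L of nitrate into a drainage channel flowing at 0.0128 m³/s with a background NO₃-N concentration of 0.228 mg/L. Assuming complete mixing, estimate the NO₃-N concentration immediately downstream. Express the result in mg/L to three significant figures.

2.09 mg/L

By mass balance at complete mixing, C = (0.00553·6.4 + 0.0128·0.228) / (0.00553 + 0.0128) = 0.03831/0.01833 = 2.09 mg/L.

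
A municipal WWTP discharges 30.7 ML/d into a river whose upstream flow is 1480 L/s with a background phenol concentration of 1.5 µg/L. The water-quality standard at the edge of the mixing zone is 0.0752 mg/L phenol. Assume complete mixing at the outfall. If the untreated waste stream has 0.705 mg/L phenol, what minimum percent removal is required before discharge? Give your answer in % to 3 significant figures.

45.8 %

30.7 ML/d = 0.3553 m³/s.
1480 L/s = 1.48 m³/s.
1.5 µg/L = 0.0015 mg/L.
Mass balance: 0.0752·1.835 = 0.3553·Cₑ + 1.48·0.0015.
Cₑ = (0.138 − 0.00222) / 0.3553 = 0.3822 mg/L.
Required removal = 1 − 0.3822/0.705 = 45.79 %.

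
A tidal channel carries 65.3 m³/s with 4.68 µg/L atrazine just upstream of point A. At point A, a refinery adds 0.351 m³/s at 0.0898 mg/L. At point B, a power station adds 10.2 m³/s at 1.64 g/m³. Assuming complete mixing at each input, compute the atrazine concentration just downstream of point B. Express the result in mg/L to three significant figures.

0.225 mg/L

4.68 µg/L = 0.00468 mg/L.
After input A: C = (65.3·0.00468 + 0.351·0.0898) / 65.65 = 0.005135 mg/L.
After input B: C = (65.65·0.005135 + 10.2·1.64) / 75.85 = 0.225 mg/L.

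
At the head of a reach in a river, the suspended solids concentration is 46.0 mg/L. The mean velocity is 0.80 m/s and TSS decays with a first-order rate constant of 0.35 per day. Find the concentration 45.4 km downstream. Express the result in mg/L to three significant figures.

36.6 mg/L

Travel time t = 45.4 km / 0.80 m/s = 4.54e+04/0.80 = 5.675e+04 s = 0.6568 d.
First-order decay: C = 46.0·exp(−0.35·0.6568) = 46.0·0.7946 = 36.55 mg/L.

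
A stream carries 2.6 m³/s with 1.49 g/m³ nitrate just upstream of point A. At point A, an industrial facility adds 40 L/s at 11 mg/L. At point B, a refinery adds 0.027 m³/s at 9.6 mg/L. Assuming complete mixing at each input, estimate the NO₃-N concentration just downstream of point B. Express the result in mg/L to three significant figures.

40 L/s = 0.04 m³/s.
After input A: C = (2.6·1.49 + 0.04·11) / 2.64 = 1.634 mg/L.
After input B: C = (2.64·1.634 + 0.027·9.6) / 2.667 = 1.715 mg/L.

1.71 mg/L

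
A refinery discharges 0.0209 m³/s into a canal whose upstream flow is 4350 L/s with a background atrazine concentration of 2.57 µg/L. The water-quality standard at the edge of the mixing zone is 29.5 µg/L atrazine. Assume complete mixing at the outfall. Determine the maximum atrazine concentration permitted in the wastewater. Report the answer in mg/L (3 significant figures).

4350 L/s = 4.35 m³/s.
2.57 µg/L = 0.00257 mg/L.
29.5 µg/L = 0.0295 mg/L.
Mass balance: 0.0295·4.371 = 0.0209·Cₑ + 4.35·0.00257.
Cₑ = (0.1289 − 0.01118) / 0.0209 = 5.635 mg/L.

5.63 mg/L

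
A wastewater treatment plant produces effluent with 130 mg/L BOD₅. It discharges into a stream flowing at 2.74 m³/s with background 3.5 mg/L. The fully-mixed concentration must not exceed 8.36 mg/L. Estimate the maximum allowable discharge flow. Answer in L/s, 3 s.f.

Mass balance at complete mixing: C_std·(Q_w + Q_r) = Q_w·C_e + Q_r·C_b.
Rearranging, Q_w = Q_r·(C_std − C_b)/(C_e − C_std) = 2.74·(8.36 − 3.5) / (130 − 8.36) = 0.1095 m³/s.
= 109.5 L/s.

109 L/s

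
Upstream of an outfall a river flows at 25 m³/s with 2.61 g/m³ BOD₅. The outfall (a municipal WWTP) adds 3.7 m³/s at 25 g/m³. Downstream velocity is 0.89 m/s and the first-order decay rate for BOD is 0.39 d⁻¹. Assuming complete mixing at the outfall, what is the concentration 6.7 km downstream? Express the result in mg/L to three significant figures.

After complete mixing, C₀ = (3.7·25 + 25·2.61) / 28.7 = 5.497 mg/L.
Travel time t = 6700 m / 0.89 m/s = 7528 s = 0.08713 d.
C = 5.497·exp(−0.39·0.08713) = 5.497·0.9666 = 5.313 mg/L.

5.31 mg/L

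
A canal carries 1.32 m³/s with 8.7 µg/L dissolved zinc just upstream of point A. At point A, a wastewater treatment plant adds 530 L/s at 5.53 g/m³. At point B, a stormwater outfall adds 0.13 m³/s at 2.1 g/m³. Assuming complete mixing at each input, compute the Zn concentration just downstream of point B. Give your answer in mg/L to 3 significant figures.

1.62 mg/L

8.7 µg/L = 0.0087 mg/L.
530 L/s = 0.53 m³/s.
After input A: C = (1.32·0.0087 + 0.53·5.53) / 1.85 = 1.59 mg/L.
After input B: C = (1.85·1.59 + 0.13·2.1) / 1.98 = 1.624 mg/L.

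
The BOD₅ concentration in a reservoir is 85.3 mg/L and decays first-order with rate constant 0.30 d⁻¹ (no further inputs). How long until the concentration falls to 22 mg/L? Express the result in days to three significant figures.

4.52 d

t = ln(C₀/C)/k = ln(85.3/22)/0.30 = 1.355/0.30 = 4.517 d.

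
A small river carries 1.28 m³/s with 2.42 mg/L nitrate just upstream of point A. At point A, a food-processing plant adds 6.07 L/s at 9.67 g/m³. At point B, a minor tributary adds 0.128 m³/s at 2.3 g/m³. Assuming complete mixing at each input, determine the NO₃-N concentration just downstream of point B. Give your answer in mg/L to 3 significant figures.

2.44 mg/L

6.07 L/s = 0.00607 m³/s.
After input A: C = (1.28·2.42 + 0.00607·9.67) / 1.286 = 2.454 mg/L.
After input B: C = (1.286·2.454 + 0.128·2.3) / 1.414 = 2.44 mg/L.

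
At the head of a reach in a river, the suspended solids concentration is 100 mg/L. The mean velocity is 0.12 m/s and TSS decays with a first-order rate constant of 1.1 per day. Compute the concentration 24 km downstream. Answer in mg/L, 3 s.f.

Travel time t = 24 km / 0.12 m/s = 2.4e+04/0.12 = 2e+05 s = 2.315 d.
First-order decay: C = 100·exp(−1.1·2.315) = 100·0.07837 = 7.837 mg/L.

7.84 mg/L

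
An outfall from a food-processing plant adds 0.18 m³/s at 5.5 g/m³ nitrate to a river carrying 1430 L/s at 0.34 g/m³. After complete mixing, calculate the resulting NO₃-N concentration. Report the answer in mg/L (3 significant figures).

1430 L/s = 1.43 m³/s.
Flow-weighted mixing gives C = (0.18·5.5 + 1.43·0.34) / (0.18 + 1.43) = 1.476/1.61 = 0.9169 mg/L.

0.917 mg/L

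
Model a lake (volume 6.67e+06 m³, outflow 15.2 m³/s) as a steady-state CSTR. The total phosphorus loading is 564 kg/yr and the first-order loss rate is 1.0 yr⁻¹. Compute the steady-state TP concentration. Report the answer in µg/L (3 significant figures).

Outflow Q = 15.2 m³/s × 3.156e+07 s/yr = 4.797e+08 m³/yr.
Steady-state CSTR mass balance: W = Q·C + k·V·C, so C = W/(Q + kV).
Q + kV = 4.797e+08 + 1.0·6.67e+06 = 4.863e+08 m³/yr.
C = 564/4.863e+08 = 1.16e-06 kg/m³ = 0.00116 mg/L = 1.16 µg/L.

1.16 µg/L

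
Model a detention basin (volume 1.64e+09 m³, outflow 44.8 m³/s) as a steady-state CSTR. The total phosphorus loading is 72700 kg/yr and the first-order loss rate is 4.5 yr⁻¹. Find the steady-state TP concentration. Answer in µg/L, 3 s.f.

8.27 µg/L

Outflow Q = 44.8 m³/s × 3.156e+07 s/yr = 1.414e+09 m³/yr.
Steady-state CSTR mass balance: W = Q·C + k·V·C, so C = W/(Q + kV).
Q + kV = 1.414e+09 + 4.5·1.64e+09 = 8.794e+09 m³/yr.
C = 72700/8.794e+09 = 8.267e-06 kg/m³ = 0.008267 mg/L = 8.267 µg/L.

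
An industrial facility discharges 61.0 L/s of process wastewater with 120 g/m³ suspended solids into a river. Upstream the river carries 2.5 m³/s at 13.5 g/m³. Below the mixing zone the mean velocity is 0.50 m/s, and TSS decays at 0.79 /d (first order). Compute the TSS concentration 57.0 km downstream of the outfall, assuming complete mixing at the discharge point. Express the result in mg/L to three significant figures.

61.0 L/s = 0.061 m³/s.
After complete mixing, C₀ = (0.061·120 + 2.5·13.5) / 2.561 = 16.04 mg/L.
Travel time t = 5.7e+04 m / 0.50 m/s = 1.14e+05 s = 1.319 d.
C = 16.04·exp(−0.79·1.319) = 16.04·0.3526 = 5.655 mg/L.

5.65 mg/L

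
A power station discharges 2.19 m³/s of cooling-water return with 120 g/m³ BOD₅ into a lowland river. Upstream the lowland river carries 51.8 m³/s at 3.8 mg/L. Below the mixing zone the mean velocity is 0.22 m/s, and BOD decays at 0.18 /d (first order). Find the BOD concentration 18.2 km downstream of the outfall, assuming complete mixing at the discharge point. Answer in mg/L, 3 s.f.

After complete mixing, C₀ = (2.19·120 + 51.8·3.8) / 53.99 = 8.513 mg/L.
Travel time t = 1.82e+04 m / 0.22 m/s = 8.273e+04 s = 0.9575 d.
C = 8.513·exp(−0.18·0.9575) = 8.513·0.8417 = 7.166 mg/L.

7.17 mg/L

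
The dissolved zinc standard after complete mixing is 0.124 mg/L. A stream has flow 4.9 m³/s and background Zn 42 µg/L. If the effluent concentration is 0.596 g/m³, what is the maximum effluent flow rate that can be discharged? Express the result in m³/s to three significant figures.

0.851 m³/s

42 µg/L = 0.042 mg/L.
Mass balance at complete mixing: C_std·(Q_w + Q_r) = Q_w·C_e + Q_r·C_b.
Rearranging, Q_w = Q_r·(C_std − C_b)/(C_e − C_std) = 4.9·(0.124 − 0.042) / (0.596 − 0.124) = 0.8513 m³/s.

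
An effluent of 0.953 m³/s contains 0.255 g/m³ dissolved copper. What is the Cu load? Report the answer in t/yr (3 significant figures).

7.67 t/yr

Mass flux = Q·C = 0.953 m³/s × 0.255 g/m³ = 0.243 g/s.
= 0.243 g/s × 31.56 = 7.669 t/yr.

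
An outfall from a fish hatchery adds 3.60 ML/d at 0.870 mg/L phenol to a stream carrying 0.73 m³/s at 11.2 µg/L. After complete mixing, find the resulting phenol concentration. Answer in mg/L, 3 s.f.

3.60 ML/d = 0.04167 m³/s.
11.2 µg/L = 0.0112 mg/L.
Conservation of mass across the mixing zone: C = (0.04167·0.87 + 0.73·0.0112) / (0.04167 + 0.73) = 0.04443/0.7717 = 0.05757 mg/L.

0.0576 mg/L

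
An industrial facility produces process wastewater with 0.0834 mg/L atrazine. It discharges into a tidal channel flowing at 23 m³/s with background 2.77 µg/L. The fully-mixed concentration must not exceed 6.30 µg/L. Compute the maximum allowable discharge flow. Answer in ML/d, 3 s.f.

91.0 ML/d

2.77 µg/L = 0.00277 mg/L.
6.30 µg/L = 0.0063 mg/L.
Mass balance at complete mixing: C_std·(Q_w + Q_r) = Q_w·C_e + Q_r·C_b.
Rearranging, Q_w = Q_r·(C_std − C_b)/(C_e − C_std) = 23·(0.0063 − 0.00277) / (0.0834 − 0.0063) = 1.053 m³/s.
= 90.98 ML/d.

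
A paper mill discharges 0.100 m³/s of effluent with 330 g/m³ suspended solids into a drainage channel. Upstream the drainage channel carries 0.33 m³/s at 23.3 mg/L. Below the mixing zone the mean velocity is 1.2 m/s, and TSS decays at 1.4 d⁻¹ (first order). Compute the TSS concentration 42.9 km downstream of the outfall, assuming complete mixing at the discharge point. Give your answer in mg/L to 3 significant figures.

After complete mixing, C₀ = (0.1·330 + 0.33·23.3) / 0.43 = 94.63 mg/L.
Travel time t = 4.29e+04 m / 1.2 m/s = 3.575e+04 s = 0.4138 d.
C = 94.63·exp(−1.4·0.4138) = 94.63·0.5603 = 53.02 mg/L.

53.0 mg/L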